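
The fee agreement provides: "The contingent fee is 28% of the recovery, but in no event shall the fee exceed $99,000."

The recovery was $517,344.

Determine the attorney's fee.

28% of $517,344 = $144,856.32
That exceeds the $99,000 cap, so the fee is capped at $99,000.

$99,000.00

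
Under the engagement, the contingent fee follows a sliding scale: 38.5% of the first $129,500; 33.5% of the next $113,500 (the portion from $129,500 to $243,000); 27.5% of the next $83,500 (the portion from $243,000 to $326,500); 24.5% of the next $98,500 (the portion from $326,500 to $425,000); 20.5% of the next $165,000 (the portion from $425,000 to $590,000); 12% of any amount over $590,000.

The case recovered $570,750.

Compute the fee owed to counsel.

First $129,500 at 38.5% = $49,857.50
Next $113,500 at 33.5% = $38,022.50
Next $83,500 at 27.5% = $22,962.50
Next $98,500 at 24.5% = $24,132.50
Remaining $145,750 at 20.5% = $29,878.75
Fee: $49,857.50 + $38,022.50 + $22,962.50 + $24,132.50 + $29,878.75 = $164,853.75

$164,853.75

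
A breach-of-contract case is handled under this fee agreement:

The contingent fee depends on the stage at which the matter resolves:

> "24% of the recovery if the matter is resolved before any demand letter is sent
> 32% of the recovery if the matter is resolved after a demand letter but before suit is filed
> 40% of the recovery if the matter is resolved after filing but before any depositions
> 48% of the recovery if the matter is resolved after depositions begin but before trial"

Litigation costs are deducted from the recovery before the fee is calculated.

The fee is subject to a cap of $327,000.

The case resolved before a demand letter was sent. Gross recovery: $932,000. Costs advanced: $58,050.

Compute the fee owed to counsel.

$209,748.00

Fee base (net of costs): $932,000 − $58,050 = $873,950
The matter resolved before a demand letter was sent, so the 24% rate applies.
$873,950 × 24% = $209,748.00
$209,748.00 is under the $327,000 cap.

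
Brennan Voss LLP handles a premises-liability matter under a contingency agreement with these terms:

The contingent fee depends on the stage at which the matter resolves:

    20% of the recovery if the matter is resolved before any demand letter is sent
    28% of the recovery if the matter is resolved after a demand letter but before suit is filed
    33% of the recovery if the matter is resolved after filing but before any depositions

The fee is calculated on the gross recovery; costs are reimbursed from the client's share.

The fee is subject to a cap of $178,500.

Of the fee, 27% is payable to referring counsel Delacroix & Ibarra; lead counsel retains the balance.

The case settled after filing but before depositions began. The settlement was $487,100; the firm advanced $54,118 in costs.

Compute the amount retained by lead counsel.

Fee base is the gross recovery, $487,100; costs are reimbursed separately.
The matter settled after filing but before depositions began, so the 33% rate applies.
$487,100 × 33% = $160,743.00
$160,743.00 is under the $178,500 cap.
Referral share: 27% of $160,743.00 = $43,400.61; lead counsel retains $160,743.00 − $43,400.61 = $117,342.39.

$117,342.39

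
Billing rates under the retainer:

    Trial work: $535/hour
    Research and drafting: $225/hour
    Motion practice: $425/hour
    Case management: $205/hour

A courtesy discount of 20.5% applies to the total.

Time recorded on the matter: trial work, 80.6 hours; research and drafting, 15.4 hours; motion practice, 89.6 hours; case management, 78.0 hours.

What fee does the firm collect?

Trial work: 80.6 × $535 = $43,121.00
Research and drafting: 15.4 × $225 = $3,465.00
Motion practice: 89.6 × $425 = $38,080.00
Case management: 78.0 × $205 = $15,990.00
Subtotal: $100,656.00
Less 20.5% discount: −$20,634.48
Total: $100,656.00 − $20,634.48 = $80,021.52

$80,021.52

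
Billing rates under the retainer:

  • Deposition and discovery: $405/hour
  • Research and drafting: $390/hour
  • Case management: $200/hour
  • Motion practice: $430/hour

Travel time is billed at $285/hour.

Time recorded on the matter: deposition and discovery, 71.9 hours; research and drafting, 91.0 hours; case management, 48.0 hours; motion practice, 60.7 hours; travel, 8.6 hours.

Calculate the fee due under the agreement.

Deposition and discovery: 71.9 × $405 = $29,119.50
Research and drafting: 91.0 × $390 = $35,490.00
Case management: 48.0 × $200 = $9,600.00
Motion practice: 60.7 × $430 = $26,101.00
Subtotal: $29,119.50 + $35,490.00 + $9,600.00 + $26,101.00 = $100,310.50
Travel: 8.6 × $285 = $2,451.00
Total: $100,310.50 + $2,451.00 = $102,761.50

$102,761.50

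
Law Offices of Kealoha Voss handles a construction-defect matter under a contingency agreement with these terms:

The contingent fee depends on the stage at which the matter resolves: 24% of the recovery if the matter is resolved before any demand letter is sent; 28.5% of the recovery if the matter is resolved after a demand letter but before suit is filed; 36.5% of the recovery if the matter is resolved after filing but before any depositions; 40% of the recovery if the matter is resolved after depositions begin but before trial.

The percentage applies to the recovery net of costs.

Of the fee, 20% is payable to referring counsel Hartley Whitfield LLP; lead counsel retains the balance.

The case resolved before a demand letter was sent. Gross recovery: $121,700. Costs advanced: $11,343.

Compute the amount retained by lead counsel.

$21,188.54

Fee base (net of costs): $121,700 − $11,343 = $110,357
The matter resolved before a demand letter was sent, so the 24% rate applies.
$110,357 × 24% = $26,485.68
Referral share: 20% of $26,485.68 = $5,297.14; lead counsel retains $26,485.68 − $5,297.14 = $21,188.54.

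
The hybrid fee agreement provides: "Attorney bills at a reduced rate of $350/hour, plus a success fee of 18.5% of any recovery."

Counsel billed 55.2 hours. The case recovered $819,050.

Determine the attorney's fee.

$170,844.25

Hourly: 55.2 × $350 = $19,320.00
Success fee: 18.5% of $819,050 = $151,524.25
Total: $19,320.00 + $151,524.25 = $170,844.25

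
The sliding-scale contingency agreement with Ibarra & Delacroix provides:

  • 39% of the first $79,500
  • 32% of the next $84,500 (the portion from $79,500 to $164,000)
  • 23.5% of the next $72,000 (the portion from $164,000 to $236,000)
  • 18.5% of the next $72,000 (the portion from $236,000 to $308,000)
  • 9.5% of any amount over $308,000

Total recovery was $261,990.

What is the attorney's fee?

First $79,500 at 39% = $31,005.00
Next $84,500 at 32% = $27,040.00
Next $72,000 at 23.5% = $16,920.00
Remaining $25,990 at 18.5% = $4,808.15
Fee: $31,005.00 + $27,040.00 + $16,920.00 + $4,808.15 = $79,773.15

$79,773.15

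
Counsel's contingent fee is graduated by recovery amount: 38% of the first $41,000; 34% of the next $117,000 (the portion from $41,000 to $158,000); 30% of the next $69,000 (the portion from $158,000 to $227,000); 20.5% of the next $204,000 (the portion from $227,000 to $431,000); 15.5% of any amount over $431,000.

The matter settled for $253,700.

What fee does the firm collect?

$81,533.50

First $41,000 at 38% = $15,580.00
Next $117,000 at 34% = $39,780.00
Next $69,000 at 30% = $20,700.00
Remaining $26,700 at 20.5% = $5,473.50
Fee: $15,580.00 + $39,780.00 + $20,700.00 + $5,473.50 = $81,533.50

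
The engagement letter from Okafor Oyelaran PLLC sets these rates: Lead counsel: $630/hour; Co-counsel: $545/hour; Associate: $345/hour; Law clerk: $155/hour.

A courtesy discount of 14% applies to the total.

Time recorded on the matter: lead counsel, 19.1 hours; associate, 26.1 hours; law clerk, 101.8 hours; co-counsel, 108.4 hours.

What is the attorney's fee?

Lead counsel: 19.1 × $630 = $12,033.00
Co-counsel: 108.4 × $545 = $59,078.00
Associate: 26.1 × $345 = $9,004.50
Law clerk: 101.8 × $155 = $15,779.00
Subtotal: $95,894.50
Less 14% discount: −$13,425.23
Total: $95,894.50 − $13,425.23 = $82,469.27

$82,469.27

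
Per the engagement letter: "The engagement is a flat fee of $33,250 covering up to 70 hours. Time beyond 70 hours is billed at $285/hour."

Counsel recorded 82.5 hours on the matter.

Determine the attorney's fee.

Flat fee: $33,250.00
Excess hours: 82.5 − 70 = 12.5
Overrun: 12.5 × $285 = $3,562.50
Total: $33,250.00 + $3,562.50 = $36,812.50

$36,812.50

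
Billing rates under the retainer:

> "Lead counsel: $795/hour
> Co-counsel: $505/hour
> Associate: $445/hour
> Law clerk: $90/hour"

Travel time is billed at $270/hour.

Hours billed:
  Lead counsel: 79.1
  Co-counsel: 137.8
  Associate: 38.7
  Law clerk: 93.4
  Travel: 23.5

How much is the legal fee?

Lead counsel: 79.1 × $795 = $62,884.50
Co-counsel: 137.8 × $505 = $69,589.00
Associate: 38.7 × $445 = $17,221.50
Law clerk: 93.4 × $90 = $8,406.00
Subtotal: $62,884.50 + $69,589.00 + $17,221.50 + $8,406.00 = $158,101.00
Travel: 23.5 × $270 = $6,345.00
Total: $158,101.00 + $6,345.00 = $164,446.00

$164,446.00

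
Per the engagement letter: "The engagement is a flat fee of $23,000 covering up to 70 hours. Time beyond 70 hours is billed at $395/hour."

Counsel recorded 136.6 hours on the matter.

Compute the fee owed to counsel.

$49,307.00

Flat fee: $23,000.00
Excess hours: 136.6 − 70 = 66.6
Overrun: 66.6 × $395 = $26,307.00
Total: $23,000.00 + $26,307.00 = $49,307.00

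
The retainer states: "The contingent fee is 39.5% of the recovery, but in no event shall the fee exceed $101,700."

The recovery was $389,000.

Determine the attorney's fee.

39.5% of $389,000 = $153,655.00
That exceeds the $101,700 cap, so the fee is capped at $101,700.

$101,700.00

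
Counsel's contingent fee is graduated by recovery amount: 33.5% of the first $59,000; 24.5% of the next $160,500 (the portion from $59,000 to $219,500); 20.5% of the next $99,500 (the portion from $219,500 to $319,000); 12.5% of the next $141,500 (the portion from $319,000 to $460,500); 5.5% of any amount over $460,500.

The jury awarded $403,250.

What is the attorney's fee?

$90,016.25

First $59,000 at 33.5% = $19,765.00
Next $160,500 at 24.5% = $39,322.50
Next $99,500 at 20.5% = $20,397.50
Remaining $84,250 at 12.5% = $10,531.25
Fee: $19,765.00 + $39,322.50 + $20,397.50 + $10,531.25 = $90,016.25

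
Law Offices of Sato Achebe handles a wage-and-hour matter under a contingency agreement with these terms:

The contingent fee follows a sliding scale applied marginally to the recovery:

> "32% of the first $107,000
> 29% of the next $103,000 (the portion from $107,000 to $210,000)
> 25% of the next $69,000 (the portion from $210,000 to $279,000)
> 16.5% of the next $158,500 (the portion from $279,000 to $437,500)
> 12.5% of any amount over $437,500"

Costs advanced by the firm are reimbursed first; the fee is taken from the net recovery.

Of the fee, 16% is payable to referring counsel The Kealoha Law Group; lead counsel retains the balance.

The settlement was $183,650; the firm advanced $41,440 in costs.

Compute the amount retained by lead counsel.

Fee base (net of costs): $183,650 − $41,440 = $142,210
First $107,000 at 32% = $34,240.00
Remaining $35,210 at 29% = $10,210.90
Fee: $34,240.00 + $10,210.90 = $44,450.90
Referral share: 16% of $44,450.90 = $7,112.14; lead counsel retains $44,450.90 − $7,112.14 = $37,338.76.

$37,338.76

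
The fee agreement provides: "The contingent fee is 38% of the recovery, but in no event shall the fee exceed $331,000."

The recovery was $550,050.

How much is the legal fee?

38% of $550,050 = $209,019.00
That is under the $331,000 cap.

$209,019.00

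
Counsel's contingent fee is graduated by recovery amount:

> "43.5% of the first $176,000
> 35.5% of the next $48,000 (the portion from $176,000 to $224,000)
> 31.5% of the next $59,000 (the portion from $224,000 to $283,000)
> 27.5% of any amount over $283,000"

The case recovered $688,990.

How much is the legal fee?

$223,832.25

First $176,000 at 43.5% = $76,560.00
Next $48,000 at 35.5% = $17,040.00
Next $59,000 at 31.5% = $18,585.00
Remaining $405,990 at 27.5% = $111,647.25
Fee: $76,560.00 + $17,040.00 + $18,585.00 + $111,647.25 = $223,832.25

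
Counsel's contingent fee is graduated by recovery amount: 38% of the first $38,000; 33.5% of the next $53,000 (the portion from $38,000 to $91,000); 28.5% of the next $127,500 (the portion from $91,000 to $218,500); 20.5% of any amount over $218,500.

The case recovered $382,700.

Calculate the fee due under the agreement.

$102,193.50

First $38,000 at 38% = $14,440.00
Next $53,000 at 33.5% = $17,755.00
Next $127,500 at 28.5% = $36,337.50
Remaining $164,200 at 20.5% = $33,661.00
Fee: $14,440.00 + $17,755.00 + $36,337.50 + $33,661.00 = $102,193.50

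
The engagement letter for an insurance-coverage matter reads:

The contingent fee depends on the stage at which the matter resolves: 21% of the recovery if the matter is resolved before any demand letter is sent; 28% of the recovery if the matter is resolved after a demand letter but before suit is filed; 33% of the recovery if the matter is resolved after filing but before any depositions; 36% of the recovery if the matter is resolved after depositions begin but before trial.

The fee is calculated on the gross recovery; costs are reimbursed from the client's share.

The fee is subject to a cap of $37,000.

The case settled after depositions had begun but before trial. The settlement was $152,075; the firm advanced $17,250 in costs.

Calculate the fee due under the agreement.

Fee base is the gross recovery, $152,075; costs are reimbursed separately.
The matter settled after depositions had begun but before trial, so the 36% rate applies.
$152,075 × 36% = $54,747.00
$54,747.00 exceeds the $37,000 cap, so the fee is capped at $37,000.00.

$37,000.00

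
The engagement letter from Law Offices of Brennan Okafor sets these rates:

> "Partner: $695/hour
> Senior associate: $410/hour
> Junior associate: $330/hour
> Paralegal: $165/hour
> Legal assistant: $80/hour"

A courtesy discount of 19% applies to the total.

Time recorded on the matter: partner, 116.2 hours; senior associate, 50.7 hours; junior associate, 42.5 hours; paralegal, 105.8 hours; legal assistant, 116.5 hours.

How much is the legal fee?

$115,301.88

Partner: 116.2 × $695 = $80,759.00
Senior associate: 50.7 × $410 = $20,787.00
Junior associate: 42.5 × $330 = $14,025.00
Paralegal: 105.8 × $165 = $17,457.00
Legal assistant: 116.5 × $80 = $9,320.00
Subtotal: $142,348.00
Less 19% discount: −$27,046.12
Total: $142,348.00 − $27,046.12 = $115,301.88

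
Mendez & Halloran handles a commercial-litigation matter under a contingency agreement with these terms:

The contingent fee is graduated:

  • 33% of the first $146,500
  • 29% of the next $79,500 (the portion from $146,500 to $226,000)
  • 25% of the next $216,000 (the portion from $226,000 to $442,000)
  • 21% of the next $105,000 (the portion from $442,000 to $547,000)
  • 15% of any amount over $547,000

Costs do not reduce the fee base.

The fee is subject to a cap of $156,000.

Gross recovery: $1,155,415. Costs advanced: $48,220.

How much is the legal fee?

$156,000.00

Fee base is the gross recovery, $1,155,415; costs are reimbursed separately.
First $146,500 at 33% = $48,345.00
Next $79,500 at 29% = $23,055.00
Next $216,000 at 25% = $54,000.00
Next $105,000 at 21% = $22,050.00
Remaining $608,415 at 15% = $91,262.25
Fee: $48,345.00 + $23,055.00 + $54,000.00 + $22,050.00 + $91,262.25 = $238,712.25
$238,712.25 exceeds the $156,000 cap, so the fee is capped at $156,000.00.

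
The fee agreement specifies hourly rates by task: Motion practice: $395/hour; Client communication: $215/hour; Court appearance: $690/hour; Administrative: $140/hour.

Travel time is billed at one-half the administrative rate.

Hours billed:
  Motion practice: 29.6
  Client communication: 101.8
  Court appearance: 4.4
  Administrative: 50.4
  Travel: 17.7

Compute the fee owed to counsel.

$44,910.00

Motion practice: 29.6 × $395 = $11,692.00
Client communication: 101.8 × $215 = $21,887.00
Court appearance: 4.4 × $690 = $3,036.00
Administrative: 50.4 × $140 = $7,056.00
Subtotal: $11,692.00 + $21,887.00 + $3,036.00 + $7,056.00 = $43,671.00
Travel: 17.7 × ($140 ÷ 2) = 17.7 × $70.00 = $1,239.00
Total: $43,671.00 + $1,239.00 = $44,910.00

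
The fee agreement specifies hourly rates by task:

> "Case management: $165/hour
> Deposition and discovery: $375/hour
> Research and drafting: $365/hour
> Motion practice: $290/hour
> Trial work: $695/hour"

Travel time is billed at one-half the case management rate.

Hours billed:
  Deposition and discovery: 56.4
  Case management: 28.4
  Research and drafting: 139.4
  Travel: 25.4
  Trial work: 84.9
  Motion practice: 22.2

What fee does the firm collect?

Case management: 28.4 × $165 = $4,686.00
Deposition and discovery: 56.4 × $375 = $21,150.00
Research and drafting: 139.4 × $365 = $50,881.00
Motion practice: 22.2 × $290 = $6,438.00
Trial work: 84.9 × $695 = $59,005.50
Subtotal: $4,686.00 + $21,150.00 + $50,881.00 + $6,438.00 + $59,005.50 = $142,160.50
Travel: 25.4 × ($165 ÷ 2) = 25.4 × $82.50 = $2,095.50
Total: $142,160.50 + $2,095.50 = $144,256.00

$144,256.00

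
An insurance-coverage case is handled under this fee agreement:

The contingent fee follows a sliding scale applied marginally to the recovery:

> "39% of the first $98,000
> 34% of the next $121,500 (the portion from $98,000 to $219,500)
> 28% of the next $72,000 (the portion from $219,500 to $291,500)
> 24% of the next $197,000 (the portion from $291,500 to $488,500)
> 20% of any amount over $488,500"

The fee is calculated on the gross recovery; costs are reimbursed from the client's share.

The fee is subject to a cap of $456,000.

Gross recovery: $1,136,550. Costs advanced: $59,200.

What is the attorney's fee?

Fee base is the gross recovery, $1,136,550; costs are reimbursed separately.
First $98,000 at 39% = $38,220.00
Next $121,500 at 34% = $41,310.00
Next $72,000 at 28% = $20,160.00
Next $197,000 at 24% = $47,280.00
Remaining $648,050 at 20% = $129,610.00
Fee: $38,220.00 + $41,310.00 + $20,160.00 + $47,280.00 + $129,610.00 = $276,580.00
$276,580.00 is under the $456,000 cap.

$276,580.00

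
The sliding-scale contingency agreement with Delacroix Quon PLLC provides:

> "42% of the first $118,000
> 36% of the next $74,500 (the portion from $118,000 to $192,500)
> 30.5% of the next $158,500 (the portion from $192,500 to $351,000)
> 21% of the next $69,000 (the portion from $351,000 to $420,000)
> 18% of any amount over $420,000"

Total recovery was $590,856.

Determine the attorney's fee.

$169,966.58

First $118,000 at 42% = $49,560.00
Next $74,500 at 36% = $26,820.00
Next $158,500 at 30.5% = $48,342.50
Next $69,000 at 21% = $14,490.00
Remaining $170,856 at 18% = $30,754.08
Fee: $49,560.00 + $26,820.00 + $48,342.50 + $14,490.00 + $30,754.08 = $169,966.58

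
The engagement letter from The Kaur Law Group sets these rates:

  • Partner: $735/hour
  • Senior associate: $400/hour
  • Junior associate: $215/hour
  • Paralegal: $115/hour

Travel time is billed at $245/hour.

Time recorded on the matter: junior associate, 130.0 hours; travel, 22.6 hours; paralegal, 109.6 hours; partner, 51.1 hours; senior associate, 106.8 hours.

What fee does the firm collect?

Partner: 51.1 × $735 = $37,558.50
Senior associate: 106.8 × $400 = $42,720.00
Junior associate: 130.0 × $215 = $27,950.00
Paralegal: 109.6 × $115 = $12,604.00
Subtotal: $37,558.50 + $42,720.00 + $27,950.00 + $12,604.00 = $120,832.50
Travel: 22.6 × $245 = $5,537.00
Total: $120,832.50 + $5,537.00 = $126,369.50

$126,369.50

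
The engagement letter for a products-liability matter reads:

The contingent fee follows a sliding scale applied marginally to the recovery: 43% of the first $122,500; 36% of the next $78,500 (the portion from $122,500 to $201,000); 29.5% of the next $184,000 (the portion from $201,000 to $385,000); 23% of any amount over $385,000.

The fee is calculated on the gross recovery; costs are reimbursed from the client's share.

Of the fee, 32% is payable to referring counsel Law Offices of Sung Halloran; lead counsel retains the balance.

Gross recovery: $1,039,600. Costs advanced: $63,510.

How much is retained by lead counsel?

$194,325.64

Fee base is the gross recovery, $1,039,600; costs are reimbursed separately.
First $122,500 at 43% = $52,675.00
Next $78,500 at 36% = $28,260.00
Next $184,000 at 29.5% = $54,280.00
Remaining $654,600 at 23% = $150,558.00
Fee: $52,675.00 + $28,260.00 + $54,280.00 + $150,558.00 = $285,773.00
Referral share: 32% of $285,773.00 = $91,447.36; lead counsel retains $285,773.00 − $91,447.36 = $194,325.64.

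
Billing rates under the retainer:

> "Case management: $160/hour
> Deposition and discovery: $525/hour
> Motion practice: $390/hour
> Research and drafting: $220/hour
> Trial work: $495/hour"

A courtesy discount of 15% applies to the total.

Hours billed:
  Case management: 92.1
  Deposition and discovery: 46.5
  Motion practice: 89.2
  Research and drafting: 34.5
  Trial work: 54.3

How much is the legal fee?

Case management: 92.1 × $160 = $14,736.00
Deposition and discovery: 46.5 × $525 = $24,412.50
Motion practice: 89.2 × $390 = $34,788.00
Research and drafting: 34.5 × $220 = $7,590.00
Trial work: 54.3 × $495 = $26,878.50
Subtotal: $108,405.00
Less 15% discount: −$16,260.75
Total: $108,405.00 − $16,260.75 = $92,144.25

$92,144.25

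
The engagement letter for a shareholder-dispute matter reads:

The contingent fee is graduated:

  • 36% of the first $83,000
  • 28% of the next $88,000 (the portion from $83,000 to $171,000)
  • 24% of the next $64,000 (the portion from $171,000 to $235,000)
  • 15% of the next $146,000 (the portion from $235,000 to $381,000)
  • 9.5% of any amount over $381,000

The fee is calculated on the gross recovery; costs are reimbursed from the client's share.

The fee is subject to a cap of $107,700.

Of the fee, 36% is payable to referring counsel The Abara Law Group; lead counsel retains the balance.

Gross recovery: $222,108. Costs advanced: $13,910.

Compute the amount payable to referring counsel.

$24,042.93

Fee base is the gross recovery, $222,108; costs are reimbursed separately.
First $83,000 at 36% = $29,880.00
Next $88,000 at 28% = $24,640.00
Remaining $51,108 at 24% = $12,265.92
Fee: $29,880.00 + $24,640.00 + $12,265.92 = $66,785.92
$66,785.92 is under the $107,700 cap.
Referral share: 36% of $66,785.92 = $24,042.93; lead counsel retains $66,785.92 − $24,042.93 = $42,742.99.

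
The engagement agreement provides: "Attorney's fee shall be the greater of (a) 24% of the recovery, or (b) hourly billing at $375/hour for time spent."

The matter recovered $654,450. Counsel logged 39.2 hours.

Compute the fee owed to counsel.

(a) 24% of $654,450 = $157,068.00
(b) 39.2 × $375 = $14,700.00
The greater is (a): $157,068.00.

$157,068.00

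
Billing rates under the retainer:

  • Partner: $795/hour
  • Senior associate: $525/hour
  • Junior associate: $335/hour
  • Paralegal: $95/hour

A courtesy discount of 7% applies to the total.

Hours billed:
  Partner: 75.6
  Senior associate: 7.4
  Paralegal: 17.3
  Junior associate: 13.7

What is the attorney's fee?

Partner: 75.6 × $795 = $60,102.00
Senior associate: 7.4 × $525 = $3,885.00
Junior associate: 13.7 × $335 = $4,589.50
Paralegal: 17.3 × $95 = $1,643.50
Subtotal: $70,220.00
Less 7% discount: −$4,915.40
Total: $70,220.00 − $4,915.40 = $65,304.60

$65,304.60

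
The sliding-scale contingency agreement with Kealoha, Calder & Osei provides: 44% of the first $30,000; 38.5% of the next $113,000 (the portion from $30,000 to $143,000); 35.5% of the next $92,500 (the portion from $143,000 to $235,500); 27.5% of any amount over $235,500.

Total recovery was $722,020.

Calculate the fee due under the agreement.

First $30,000 at 44% = $13,200.00
Next $113,000 at 38.5% = $43,505.00
Next $92,500 at 35.5% = $32,837.50
Remaining $486,520 at 27.5% = $133,793.00
Fee: $13,200.00 + $43,505.00 + $32,837.50 + $133,793.00 = $223,335.50

$223,335.50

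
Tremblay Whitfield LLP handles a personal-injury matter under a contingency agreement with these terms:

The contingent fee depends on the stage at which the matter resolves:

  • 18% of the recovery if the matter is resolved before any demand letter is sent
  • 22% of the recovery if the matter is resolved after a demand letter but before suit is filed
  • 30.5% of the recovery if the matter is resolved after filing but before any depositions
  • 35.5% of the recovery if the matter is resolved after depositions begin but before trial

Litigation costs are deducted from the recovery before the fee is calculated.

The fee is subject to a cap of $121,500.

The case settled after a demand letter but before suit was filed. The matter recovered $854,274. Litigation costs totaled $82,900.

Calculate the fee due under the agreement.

Fee base (net of costs): $854,274 − $82,900 = $771,374
The matter settled after a demand letter but before suit was filed, so the 22% rate applies.
$771,374 × 22% = $169,702.28
$169,702.28 exceeds the $121,500 cap, so the fee is capped at $121,500.00.

$121,500.00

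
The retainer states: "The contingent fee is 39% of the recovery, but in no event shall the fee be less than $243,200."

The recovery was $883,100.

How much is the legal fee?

$344,409.00

39% of $883,100 = $344,409.00
That exceeds the $243,200 minimum.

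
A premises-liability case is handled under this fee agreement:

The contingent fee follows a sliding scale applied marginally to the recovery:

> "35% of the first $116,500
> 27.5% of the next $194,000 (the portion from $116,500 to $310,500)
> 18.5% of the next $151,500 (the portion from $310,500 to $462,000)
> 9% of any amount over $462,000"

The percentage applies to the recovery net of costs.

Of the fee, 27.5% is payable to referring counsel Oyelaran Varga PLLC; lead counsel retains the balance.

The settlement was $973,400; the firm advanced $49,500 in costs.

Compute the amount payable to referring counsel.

$45,023.96

Fee base (net of costs): $973,400 − $49,500 = $923,900
First $116,500 at 35% = $40,775.00
Next $194,000 at 27.5% = $53,350.00
Next $151,500 at 18.5% = $28,027.50
Remaining $461,900 at 9% = $41,571.00
Fee: $40,775.00 + $53,350.00 + $28,027.50 + $41,571.00 = $163,723.50
Referral share: 27.5% of $163,723.50 = $45,023.96; lead counsel retains $163,723.50 − $45,023.96 = $118,699.54.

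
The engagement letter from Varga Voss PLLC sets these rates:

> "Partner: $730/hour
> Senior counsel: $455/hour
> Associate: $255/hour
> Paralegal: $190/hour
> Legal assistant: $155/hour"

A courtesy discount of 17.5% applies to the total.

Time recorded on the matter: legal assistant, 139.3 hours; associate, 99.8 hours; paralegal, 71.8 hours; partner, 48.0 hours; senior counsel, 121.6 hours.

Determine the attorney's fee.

Partner: 48.0 × $730 = $35,040.00
Senior counsel: 121.6 × $455 = $55,328.00
Associate: 99.8 × $255 = $25,449.00
Paralegal: 71.8 × $190 = $13,642.00
Legal assistant: 139.3 × $155 = $21,591.50
Subtotal: $151,050.50
Less 17.5% discount: −$26,433.84
Total: $151,050.50 − $26,433.84 = $124,616.66

$124,616.66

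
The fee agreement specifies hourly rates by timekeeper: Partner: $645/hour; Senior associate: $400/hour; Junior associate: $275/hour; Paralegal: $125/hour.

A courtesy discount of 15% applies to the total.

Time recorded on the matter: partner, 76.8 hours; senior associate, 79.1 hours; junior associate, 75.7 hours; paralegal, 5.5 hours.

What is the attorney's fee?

Partner: 76.8 × $645 = $49,536.00
Senior associate: 79.1 × $400 = $31,640.00
Junior associate: 75.7 × $275 = $20,817.50
Paralegal: 5.5 × $125 = $687.50
Subtotal: $102,681.00
Less 15% discount: −$15,402.15
Total: $102,681.00 − $15,402.15 = $87,278.85

$87,278.85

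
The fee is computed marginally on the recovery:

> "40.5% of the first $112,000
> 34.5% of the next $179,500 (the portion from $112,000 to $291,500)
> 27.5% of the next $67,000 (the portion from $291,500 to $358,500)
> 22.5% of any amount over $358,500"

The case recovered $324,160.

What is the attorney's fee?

First $112,000 at 40.5% = $45,360.00
Next $179,500 at 34.5% = $61,927.50
Remaining $32,660 at 27.5% = $8,981.50
Fee: $45,360.00 + $61,927.50 + $8,981.50 = $116,269.00

$116,269.00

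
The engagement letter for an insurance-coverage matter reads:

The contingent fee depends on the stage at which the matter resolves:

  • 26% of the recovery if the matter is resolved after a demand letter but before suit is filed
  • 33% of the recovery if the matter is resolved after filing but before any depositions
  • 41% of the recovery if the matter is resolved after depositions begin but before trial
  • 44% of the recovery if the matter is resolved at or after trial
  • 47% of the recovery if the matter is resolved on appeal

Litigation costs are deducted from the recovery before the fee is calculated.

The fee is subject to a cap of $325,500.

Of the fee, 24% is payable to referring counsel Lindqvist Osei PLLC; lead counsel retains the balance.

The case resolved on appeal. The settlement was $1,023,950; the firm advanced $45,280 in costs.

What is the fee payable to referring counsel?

Fee base (net of costs): $1,023,950 − $45,280 = $978,670
The matter resolved on appeal, so the 47% rate applies.
$978,670 × 47% = $459,974.90
$459,974.90 exceeds the $325,500 cap, so the fee is capped at $325,500.00.
Referral share: 24% of $325,500.00 = $78,120.00; lead counsel retains $325,500.00 − $78,120.00 = $247,380.00.

$78,120.00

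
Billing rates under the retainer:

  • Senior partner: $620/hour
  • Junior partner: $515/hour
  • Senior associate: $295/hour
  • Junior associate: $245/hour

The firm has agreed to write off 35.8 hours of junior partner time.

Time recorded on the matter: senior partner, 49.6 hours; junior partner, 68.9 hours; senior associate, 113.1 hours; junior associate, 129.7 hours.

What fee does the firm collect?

Senior partner: 49.6 × $620 = $30,752.00
Junior partner: 68.9 × $515 = $35,483.50
Senior associate: 113.1 × $295 = $33,364.50
Junior associate: 129.7 × $245 = $31,776.50
Subtotal: $131,376.50
Write-off: 35.8 × $515 = $18,437.00
Total: $131,376.50 − $18,437.00 = $112,939.50

$112,939.50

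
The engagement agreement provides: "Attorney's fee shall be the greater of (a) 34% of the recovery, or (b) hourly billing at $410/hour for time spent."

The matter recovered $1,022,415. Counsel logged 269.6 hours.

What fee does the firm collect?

$347,621.10

(a) 34% of $1,022,415 = $347,621.10
(b) 269.6 × $410 = $110,536.00
The greater is (a): $347,621.10.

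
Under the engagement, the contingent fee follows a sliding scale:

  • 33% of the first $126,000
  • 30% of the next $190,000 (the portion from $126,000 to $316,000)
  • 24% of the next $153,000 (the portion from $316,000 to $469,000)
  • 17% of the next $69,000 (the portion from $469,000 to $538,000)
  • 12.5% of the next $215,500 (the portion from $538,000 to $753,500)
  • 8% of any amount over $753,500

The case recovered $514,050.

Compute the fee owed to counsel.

First $126,000 at 33% = $41,580.00
Next $190,000 at 30% = $57,000.00
Next $153,000 at 24% = $36,720.00
Remaining $45,050 at 17% = $7,658.50
Fee: $41,580.00 + $57,000.00 + $36,720.00 + $7,658.50 = $142,958.50

$142,958.50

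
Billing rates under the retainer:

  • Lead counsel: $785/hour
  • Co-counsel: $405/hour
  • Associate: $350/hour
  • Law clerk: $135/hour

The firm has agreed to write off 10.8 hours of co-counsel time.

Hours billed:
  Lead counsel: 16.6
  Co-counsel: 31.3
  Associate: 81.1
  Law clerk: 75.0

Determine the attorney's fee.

Lead counsel: 16.6 × $785 = $13,031.00
Co-counsel: 31.3 × $405 = $12,676.50
Associate: 81.1 × $350 = $28,385.00
Law clerk: 75.0 × $135 = $10,125.00
Subtotal: $64,217.50
Write-off: 10.8 × $405 = $4,374.00
Total: $64,217.50 − $4,374.00 = $59,843.50

$59,843.50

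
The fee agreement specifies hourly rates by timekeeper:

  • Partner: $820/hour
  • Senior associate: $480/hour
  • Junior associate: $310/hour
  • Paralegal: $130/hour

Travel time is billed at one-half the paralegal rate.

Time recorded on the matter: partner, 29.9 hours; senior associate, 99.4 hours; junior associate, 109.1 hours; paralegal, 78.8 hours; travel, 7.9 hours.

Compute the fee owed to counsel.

Partner: 29.9 × $820 = $24,518.00
Senior associate: 99.4 × $480 = $47,712.00
Junior associate: 109.1 × $310 = $33,821.00
Paralegal: 78.8 × $130 = $10,244.00
Subtotal: $24,518.00 + $47,712.00 + $33,821.00 + $10,244.00 = $116,295.00
Travel: 7.9 × ($130 ÷ 2) = 7.9 × $65.00 = $513.50
Total: $116,295.00 + $513.50 = $116,808.50

$116,808.50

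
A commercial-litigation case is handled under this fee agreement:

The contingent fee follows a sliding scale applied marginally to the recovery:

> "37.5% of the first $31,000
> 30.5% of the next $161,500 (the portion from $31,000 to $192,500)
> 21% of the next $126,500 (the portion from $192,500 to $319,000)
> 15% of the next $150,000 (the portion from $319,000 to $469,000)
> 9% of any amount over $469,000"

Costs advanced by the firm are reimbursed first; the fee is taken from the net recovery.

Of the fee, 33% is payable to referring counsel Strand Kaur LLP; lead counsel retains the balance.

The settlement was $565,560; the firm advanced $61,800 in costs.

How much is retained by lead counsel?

$75,760.85

Fee base (net of costs): $565,560 − $61,800 = $503,760
First $31,000 at 37.5% = $11,625.00
Next $161,500 at 30.5% = $49,257.50
Next $126,500 at 21% = $26,565.00
Next $150,000 at 15% = $22,500.00
Remaining $34,760 at 9% = $3,128.40
Fee: $11,625.00 + $49,257.50 + $26,565.00 + $22,500.00 + $3,128.40 = $113,075.90
Referral share: 33% of $113,075.90 = $37,315.05; lead counsel retains $113,075.90 − $37,315.05 = $75,760.85.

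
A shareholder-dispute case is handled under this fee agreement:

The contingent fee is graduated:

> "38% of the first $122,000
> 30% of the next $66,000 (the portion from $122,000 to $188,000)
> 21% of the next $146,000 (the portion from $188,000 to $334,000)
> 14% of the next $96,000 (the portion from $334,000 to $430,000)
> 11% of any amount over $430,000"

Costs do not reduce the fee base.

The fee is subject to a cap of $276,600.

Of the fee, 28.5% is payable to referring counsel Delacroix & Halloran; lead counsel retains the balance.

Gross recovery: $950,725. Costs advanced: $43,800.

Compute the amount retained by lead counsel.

$119,790.92

Fee base is the gross recovery, $950,725; costs are reimbursed separately.
First $122,000 at 38% = $46,360.00
Next $66,000 at 30% = $19,800.00
Next $146,000 at 21% = $30,660.00
Next $96,000 at 14% = $13,440.00
Remaining $520,725 at 11% = $57,279.75
Fee: $46,360.00 + $19,800.00 + $30,660.00 + $13,440.00 + $57,279.75 = $167,539.75
$167,539.75 is under the $276,600 cap.
Referral share: 28.5% of $167,539.75 = $47,748.83; lead counsel retains $167,539.75 − $47,748.83 = $119,790.92.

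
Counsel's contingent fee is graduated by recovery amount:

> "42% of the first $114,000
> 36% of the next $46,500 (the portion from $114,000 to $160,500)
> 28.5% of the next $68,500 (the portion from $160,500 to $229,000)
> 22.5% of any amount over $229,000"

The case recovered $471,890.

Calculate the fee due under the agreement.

$138,792.75

First $114,000 at 42% = $47,880.00
Next $46,500 at 36% = $16,740.00
Next $68,500 at 28.5% = $19,522.50
Remaining $242,890 at 22.5% = $54,650.25
Fee: $47,880.00 + $16,740.00 + $19,522.50 + $54,650.25 = $138,792.75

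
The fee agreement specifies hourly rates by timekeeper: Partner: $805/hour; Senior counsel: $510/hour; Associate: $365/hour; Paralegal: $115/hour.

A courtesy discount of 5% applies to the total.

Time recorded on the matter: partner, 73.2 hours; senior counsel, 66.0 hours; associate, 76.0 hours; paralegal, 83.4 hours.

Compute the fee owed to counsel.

$123,421.15

Partner: 73.2 × $805 = $58,926.00
Senior counsel: 66.0 × $510 = $33,660.00
Associate: 76.0 × $365 = $27,740.00
Paralegal: 83.4 × $115 = $9,591.00
Subtotal: $129,917.00
Less 5% discount: −$6,495.85
Total: $129,917.00 − $6,495.85 = $123,421.15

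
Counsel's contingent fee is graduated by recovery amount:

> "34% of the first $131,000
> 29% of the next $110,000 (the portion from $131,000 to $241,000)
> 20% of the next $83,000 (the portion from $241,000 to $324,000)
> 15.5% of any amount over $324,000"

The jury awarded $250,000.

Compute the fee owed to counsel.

$78,240.00

First $131,000 at 34% = $44,540.00
Next $110,000 at 29% = $31,900.00
Remaining $9,000 at 20% = $1,800.00
Fee: $44,540.00 + $31,900.00 + $1,800.00 = $78,240.00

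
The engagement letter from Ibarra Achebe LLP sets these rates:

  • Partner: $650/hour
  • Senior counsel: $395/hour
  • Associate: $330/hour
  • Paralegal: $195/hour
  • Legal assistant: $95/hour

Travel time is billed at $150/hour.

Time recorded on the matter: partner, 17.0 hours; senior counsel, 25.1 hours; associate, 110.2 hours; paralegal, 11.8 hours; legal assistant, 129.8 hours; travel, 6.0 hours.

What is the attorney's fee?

$72,862.50

Partner: 17.0 × $650 = $11,050.00
Senior counsel: 25.1 × $395 = $9,914.50
Associate: 110.2 × $330 = $36,366.00
Paralegal: 11.8 × $195 = $2,301.00
Legal assistant: 129.8 × $95 = $12,331.00
Subtotal: $11,050.00 + $9,914.50 + $36,366.00 + $2,301.00 + $12,331.00 = $71,962.50
Travel: 6.0 × $150 = $900.00
Total: $71,962.50 + $900.00 = $72,862.50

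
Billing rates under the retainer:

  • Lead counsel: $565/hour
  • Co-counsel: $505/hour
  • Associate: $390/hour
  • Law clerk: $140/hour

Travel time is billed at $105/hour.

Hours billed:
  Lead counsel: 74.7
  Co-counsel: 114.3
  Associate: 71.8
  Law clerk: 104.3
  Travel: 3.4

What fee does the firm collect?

$142,888.00

Lead counsel: 74.7 × $565 = $42,205.50
Co-counsel: 114.3 × $505 = $57,721.50
Associate: 71.8 × $390 = $28,002.00
Law clerk: 104.3 × $140 = $14,602.00
Subtotal: $42,205.50 + $57,721.50 + $28,002.00 + $14,602.00 = $142,531.00
Travel: 3.4 × $105 = $357.00
Total: $142,531.00 + $357.00 = $142,888.00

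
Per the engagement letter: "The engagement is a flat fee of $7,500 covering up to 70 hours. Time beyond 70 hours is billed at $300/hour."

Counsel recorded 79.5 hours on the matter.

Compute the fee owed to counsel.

$10,350.00

Flat fee: $7,500.00
Excess hours: 79.5 − 70 = 9.5
Overrun: 9.5 × $300 = $2,850.00
Total: $7,500.00 + $2,850.00 = $10,350.00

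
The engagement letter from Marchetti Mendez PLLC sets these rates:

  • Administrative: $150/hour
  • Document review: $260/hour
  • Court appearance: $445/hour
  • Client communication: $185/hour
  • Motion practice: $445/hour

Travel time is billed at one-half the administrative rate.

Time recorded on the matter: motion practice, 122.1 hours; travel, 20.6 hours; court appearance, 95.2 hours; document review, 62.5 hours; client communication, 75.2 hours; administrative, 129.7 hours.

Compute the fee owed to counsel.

Administrative: 129.7 × $150 = $19,455.00
Document review: 62.5 × $260 = $16,250.00
Court appearance: 95.2 × $445 = $42,364.00
Client communication: 75.2 × $185 = $13,912.00
Motion practice: 122.1 × $445 = $54,334.50
Subtotal: $19,455.00 + $16,250.00 + $42,364.00 + $13,912.00 + $54,334.50 = $146,315.50
Travel: 20.6 × ($150 ÷ 2) = 20.6 × $75.00 = $1,545.00
Total: $146,315.50 + $1,545.00 = $147,860.50

$147,860.50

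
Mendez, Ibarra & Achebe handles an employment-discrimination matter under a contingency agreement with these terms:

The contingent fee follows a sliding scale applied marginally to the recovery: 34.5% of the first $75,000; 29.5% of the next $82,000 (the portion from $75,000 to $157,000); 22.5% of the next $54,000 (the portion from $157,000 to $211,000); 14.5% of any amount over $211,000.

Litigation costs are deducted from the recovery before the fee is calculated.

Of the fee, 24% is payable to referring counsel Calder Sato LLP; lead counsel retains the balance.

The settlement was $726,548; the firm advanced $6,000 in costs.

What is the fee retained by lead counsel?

Fee base (net of costs): $726,548 − $6,000 = $720,548
First $75,000 at 34.5% = $25,875.00
Next $82,000 at 29.5% = $24,190.00
Next $54,000 at 22.5% = $12,150.00
Remaining $509,548 at 14.5% = $73,884.46
Fee: $25,875.00 + $24,190.00 + $12,150.00 + $73,884.46 = $136,099.46
Referral share: 24% of $136,099.46 = $32,663.87; lead counsel retains $136,099.46 − $32,663.87 = $103,435.59.

$103,435.59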